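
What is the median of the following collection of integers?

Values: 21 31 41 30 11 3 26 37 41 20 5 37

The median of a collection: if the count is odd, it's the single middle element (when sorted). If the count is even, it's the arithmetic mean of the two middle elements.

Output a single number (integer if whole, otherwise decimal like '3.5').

Step 1: insert 21 -> lo=[21] (size 1, max 21) hi=[] (size 0) -> median=21
Step 2: insert 31 -> lo=[21] (size 1, max 21) hi=[31] (size 1, min 31) -> median=26
Step 3: insert 41 -> lo=[21, 31] (size 2, max 31) hi=[41] (size 1, min 41) -> median=31
Step 4: insert 30 -> lo=[21, 30] (size 2, max 30) hi=[31, 41] (size 2, min 31) -> median=30.5
Step 5: insert 11 -> lo=[11, 21, 30] (size 3, max 30) hi=[31, 41] (size 2, min 31) -> median=30
Step 6: insert 3 -> lo=[3, 11, 21] (size 3, max 21) hi=[30, 31, 41] (size 3, min 30) -> median=25.5
Step 7: insert 26 -> lo=[3, 11, 21, 26] (size 4, max 26) hi=[30, 31, 41] (size 3, min 30) -> median=26
Step 8: insert 37 -> lo=[3, 11, 21, 26] (size 4, max 26) hi=[30, 31, 37, 41] (size 4, min 30) -> median=28
Step 9: insert 41 -> lo=[3, 11, 21, 26, 30] (size 5, max 30) hi=[31, 37, 41, 41] (size 4, min 31) -> median=30
Step 10: insert 20 -> lo=[3, 11, 20, 21, 26] (size 5, max 26) hi=[30, 31, 37, 41, 41] (size 5, min 30) -> median=28
Step 11: insert 5 -> lo=[3, 5, 11, 20, 21, 26] (size 6, max 26) hi=[30, 31, 37, 41, 41] (size 5, min 30) -> median=26
Step 12: insert 37 -> lo=[3, 5, 11, 20, 21, 26] (size 6, max 26) hi=[30, 31, 37, 37, 41, 41] (size 6, min 30) -> median=28

Answer: 28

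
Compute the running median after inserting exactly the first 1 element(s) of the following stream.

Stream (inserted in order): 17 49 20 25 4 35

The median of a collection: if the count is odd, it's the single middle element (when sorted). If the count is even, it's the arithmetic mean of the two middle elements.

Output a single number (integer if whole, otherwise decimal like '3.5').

Answer: 17

Derivation:
Step 1: insert 17 -> lo=[17] (size 1, max 17) hi=[] (size 0) -> median=17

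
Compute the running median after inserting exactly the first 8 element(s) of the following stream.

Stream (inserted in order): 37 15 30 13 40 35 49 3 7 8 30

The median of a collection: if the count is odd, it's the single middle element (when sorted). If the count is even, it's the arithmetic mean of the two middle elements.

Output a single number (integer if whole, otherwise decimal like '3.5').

Step 1: insert 37 -> lo=[37] (size 1, max 37) hi=[] (size 0) -> median=37
Step 2: insert 15 -> lo=[15] (size 1, max 15) hi=[37] (size 1, min 37) -> median=26
Step 3: insert 30 -> lo=[15, 30] (size 2, max 30) hi=[37] (size 1, min 37) -> median=30
Step 4: insert 13 -> lo=[13, 15] (size 2, max 15) hi=[30, 37] (size 2, min 30) -> median=22.5
Step 5: insert 40 -> lo=[13, 15, 30] (size 3, max 30) hi=[37, 40] (size 2, min 37) -> median=30
Step 6: insert 35 -> lo=[13, 15, 30] (size 3, max 30) hi=[35, 37, 40] (size 3, min 35) -> median=32.5
Step 7: insert 49 -> lo=[13, 15, 30, 35] (size 4, max 35) hi=[37, 40, 49] (size 3, min 37) -> median=35
Step 8: insert 3 -> lo=[3, 13, 15, 30] (size 4, max 30) hi=[35, 37, 40, 49] (size 4, min 35) -> median=32.5

Answer: 32.5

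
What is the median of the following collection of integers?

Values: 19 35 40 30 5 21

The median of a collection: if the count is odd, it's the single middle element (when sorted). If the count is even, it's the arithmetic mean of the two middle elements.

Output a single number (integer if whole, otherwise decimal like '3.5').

Answer: 25.5

Derivation:
Step 1: insert 19 -> lo=[19] (size 1, max 19) hi=[] (size 0) -> median=19
Step 2: insert 35 -> lo=[19] (size 1, max 19) hi=[35] (size 1, min 35) -> median=27
Step 3: insert 40 -> lo=[19, 35] (size 2, max 35) hi=[40] (size 1, min 40) -> median=35
Step 4: insert 30 -> lo=[19, 30] (size 2, max 30) hi=[35, 40] (size 2, min 35) -> median=32.5
Step 5: insert 5 -> lo=[5, 19, 30] (size 3, max 30) hi=[35, 40] (size 2, min 35) -> median=30
Step 6: insert 21 -> lo=[5, 19, 21] (size 3, max 21) hi=[30, 35, 40] (size 3, min 30) -> median=25.5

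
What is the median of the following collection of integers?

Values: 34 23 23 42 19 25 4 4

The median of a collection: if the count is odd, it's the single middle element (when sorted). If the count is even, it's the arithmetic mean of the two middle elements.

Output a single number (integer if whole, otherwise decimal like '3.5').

Answer: 23

Derivation:
Step 1: insert 34 -> lo=[34] (size 1, max 34) hi=[] (size 0) -> median=34
Step 2: insert 23 -> lo=[23] (size 1, max 23) hi=[34] (size 1, min 34) -> median=28.5
Step 3: insert 23 -> lo=[23, 23] (size 2, max 23) hi=[34] (size 1, min 34) -> median=23
Step 4: insert 42 -> lo=[23, 23] (size 2, max 23) hi=[34, 42] (size 2, min 34) -> median=28.5
Step 5: insert 19 -> lo=[19, 23, 23] (size 3, max 23) hi=[34, 42] (size 2, min 34) -> median=23
Step 6: insert 25 -> lo=[19, 23, 23] (size 3, max 23) hi=[25, 34, 42] (size 3, min 25) -> median=24
Step 7: insert 4 -> lo=[4, 19, 23, 23] (size 4, max 23) hi=[25, 34, 42] (size 3, min 25) -> median=23
Step 8: insert 4 -> lo=[4, 4, 19, 23] (size 4, max 23) hi=[23, 25, 34, 42] (size 4, min 23) -> median=23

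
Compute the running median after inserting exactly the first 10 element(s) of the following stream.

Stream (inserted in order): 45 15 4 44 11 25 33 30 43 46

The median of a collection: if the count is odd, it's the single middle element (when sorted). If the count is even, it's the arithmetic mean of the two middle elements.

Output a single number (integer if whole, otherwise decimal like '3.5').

Answer: 31.5

Derivation:
Step 1: insert 45 -> lo=[45] (size 1, max 45) hi=[] (size 0) -> median=45
Step 2: insert 15 -> lo=[15] (size 1, max 15) hi=[45] (size 1, min 45) -> median=30
Step 3: insert 4 -> lo=[4, 15] (size 2, max 15) hi=[45] (size 1, min 45) -> median=15
Step 4: insert 44 -> lo=[4, 15] (size 2, max 15) hi=[44, 45] (size 2, min 44) -> median=29.5
Step 5: insert 11 -> lo=[4, 11, 15] (size 3, max 15) hi=[44, 45] (size 2, min 44) -> median=15
Step 6: insert 25 -> lo=[4, 11, 15] (size 3, max 15) hi=[25, 44, 45] (size 3, min 25) -> median=20
Step 7: insert 33 -> lo=[4, 11, 15, 25] (size 4, max 25) hi=[33, 44, 45] (size 3, min 33) -> median=25
Step 8: insert 30 -> lo=[4, 11, 15, 25] (size 4, max 25) hi=[30, 33, 44, 45] (size 4, min 30) -> median=27.5
Step 9: insert 43 -> lo=[4, 11, 15, 25, 30] (size 5, max 30) hi=[33, 43, 44, 45] (size 4, min 33) -> median=30
Step 10: insert 46 -> lo=[4, 11, 15, 25, 30] (size 5, max 30) hi=[33, 43, 44, 45, 46] (size 5, min 33) -> median=31.5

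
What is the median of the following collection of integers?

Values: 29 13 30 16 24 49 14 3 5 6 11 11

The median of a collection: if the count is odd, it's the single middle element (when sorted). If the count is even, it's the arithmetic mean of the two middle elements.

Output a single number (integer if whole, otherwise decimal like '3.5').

Answer: 13.5

Derivation:
Step 1: insert 29 -> lo=[29] (size 1, max 29) hi=[] (size 0) -> median=29
Step 2: insert 13 -> lo=[13] (size 1, max 13) hi=[29] (size 1, min 29) -> median=21
Step 3: insert 30 -> lo=[13, 29] (size 2, max 29) hi=[30] (size 1, min 30) -> median=29
Step 4: insert 16 -> lo=[13, 16] (size 2, max 16) hi=[29, 30] (size 2, min 29) -> median=22.5
Step 5: insert 24 -> lo=[13, 16, 24] (size 3, max 24) hi=[29, 30] (size 2, min 29) -> median=24
Step 6: insert 49 -> lo=[13, 16, 24] (size 3, max 24) hi=[29, 30, 49] (size 3, min 29) -> median=26.5
Step 7: insert 14 -> lo=[13, 14, 16, 24] (size 4, max 24) hi=[29, 30, 49] (size 3, min 29) -> median=24
Step 8: insert 3 -> lo=[3, 13, 14, 16] (size 4, max 16) hi=[24, 29, 30, 49] (size 4, min 24) -> median=20
Step 9: insert 5 -> lo=[3, 5, 13, 14, 16] (size 5, max 16) hi=[24, 29, 30, 49] (size 4, min 24) -> median=16
Step 10: insert 6 -> lo=[3, 5, 6, 13, 14] (size 5, max 14) hi=[16, 24, 29, 30, 49] (size 5, min 16) -> median=15
Step 11: insert 11 -> lo=[3, 5, 6, 11, 13, 14] (size 6, max 14) hi=[16, 24, 29, 30, 49] (size 5, min 16) -> median=14
Step 12: insert 11 -> lo=[3, 5, 6, 11, 11, 13] (size 6, max 13) hi=[14, 16, 24, 29, 30, 49] (size 6, min 14) -> median=13.5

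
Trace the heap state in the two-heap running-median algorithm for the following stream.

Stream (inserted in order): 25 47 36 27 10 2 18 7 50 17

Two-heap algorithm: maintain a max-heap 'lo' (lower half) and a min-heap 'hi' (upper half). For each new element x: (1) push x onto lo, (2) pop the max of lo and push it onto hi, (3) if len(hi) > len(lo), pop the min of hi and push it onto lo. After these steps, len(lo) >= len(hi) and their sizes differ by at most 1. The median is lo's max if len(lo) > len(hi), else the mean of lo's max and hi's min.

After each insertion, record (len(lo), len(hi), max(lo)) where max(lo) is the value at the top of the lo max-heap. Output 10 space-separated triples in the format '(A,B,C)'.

Step 1: insert 25 -> lo=[25] hi=[] -> (len(lo)=1, len(hi)=0, max(lo)=25)
Step 2: insert 47 -> lo=[25] hi=[47] -> (len(lo)=1, len(hi)=1, max(lo)=25)
Step 3: insert 36 -> lo=[25, 36] hi=[47] -> (len(lo)=2, len(hi)=1, max(lo)=36)
Step 4: insert 27 -> lo=[25, 27] hi=[36, 47] -> (len(lo)=2, len(hi)=2, max(lo)=27)
Step 5: insert 10 -> lo=[10, 25, 27] hi=[36, 47] -> (len(lo)=3, len(hi)=2, max(lo)=27)
Step 6: insert 2 -> lo=[2, 10, 25] hi=[27, 36, 47] -> (len(lo)=3, len(hi)=3, max(lo)=25)
Step 7: insert 18 -> lo=[2, 10, 18, 25] hi=[27, 36, 47] -> (len(lo)=4, len(hi)=3, max(lo)=25)
Step 8: insert 7 -> lo=[2, 7, 10, 18] hi=[25, 27, 36, 47] -> (len(lo)=4, len(hi)=4, max(lo)=18)
Step 9: insert 50 -> lo=[2, 7, 10, 18, 25] hi=[27, 36, 47, 50] -> (len(lo)=5, len(hi)=4, max(lo)=25)
Step 10: insert 17 -> lo=[2, 7, 10, 17, 18] hi=[25, 27, 36, 47, 50] -> (len(lo)=5, len(hi)=5, max(lo)=18)

Answer: (1,0,25) (1,1,25) (2,1,36) (2,2,27) (3,2,27) (3,3,25) (4,3,25) (4,4,18) (5,4,25) (5,5,18)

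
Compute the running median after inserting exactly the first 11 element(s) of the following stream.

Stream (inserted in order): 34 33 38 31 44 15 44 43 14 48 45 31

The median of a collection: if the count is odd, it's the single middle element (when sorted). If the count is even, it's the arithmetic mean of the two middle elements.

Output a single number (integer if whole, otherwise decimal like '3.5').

Step 1: insert 34 -> lo=[34] (size 1, max 34) hi=[] (size 0) -> median=34
Step 2: insert 33 -> lo=[33] (size 1, max 33) hi=[34] (size 1, min 34) -> median=33.5
Step 3: insert 38 -> lo=[33, 34] (size 2, max 34) hi=[38] (size 1, min 38) -> median=34
Step 4: insert 31 -> lo=[31, 33] (size 2, max 33) hi=[34, 38] (size 2, min 34) -> median=33.5
Step 5: insert 44 -> lo=[31, 33, 34] (size 3, max 34) hi=[38, 44] (size 2, min 38) -> median=34
Step 6: insert 15 -> lo=[15, 31, 33] (size 3, max 33) hi=[34, 38, 44] (size 3, min 34) -> median=33.5
Step 7: insert 44 -> lo=[15, 31, 33, 34] (size 4, max 34) hi=[38, 44, 44] (size 3, min 38) -> median=34
Step 8: insert 43 -> lo=[15, 31, 33, 34] (size 4, max 34) hi=[38, 43, 44, 44] (size 4, min 38) -> median=36
Step 9: insert 14 -> lo=[14, 15, 31, 33, 34] (size 5, max 34) hi=[38, 43, 44, 44] (size 4, min 38) -> median=34
Step 10: insert 48 -> lo=[14, 15, 31, 33, 34] (size 5, max 34) hi=[38, 43, 44, 44, 48] (size 5, min 38) -> median=36
Step 11: insert 45 -> lo=[14, 15, 31, 33, 34, 38] (size 6, max 38) hi=[43, 44, 44, 45, 48] (size 5, min 43) -> median=38

Answer: 38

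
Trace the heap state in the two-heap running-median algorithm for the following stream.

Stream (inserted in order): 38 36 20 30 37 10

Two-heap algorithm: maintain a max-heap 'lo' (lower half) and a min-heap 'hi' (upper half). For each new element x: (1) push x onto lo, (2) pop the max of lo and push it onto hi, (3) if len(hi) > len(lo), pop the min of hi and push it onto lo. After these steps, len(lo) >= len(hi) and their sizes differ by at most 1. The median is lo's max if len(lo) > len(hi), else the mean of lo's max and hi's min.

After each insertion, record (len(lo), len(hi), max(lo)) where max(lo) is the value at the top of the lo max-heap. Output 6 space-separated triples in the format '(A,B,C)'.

Step 1: insert 38 -> lo=[38] hi=[] -> (len(lo)=1, len(hi)=0, max(lo)=38)
Step 2: insert 36 -> lo=[36] hi=[38] -> (len(lo)=1, len(hi)=1, max(lo)=36)
Step 3: insert 20 -> lo=[20, 36] hi=[38] -> (len(lo)=2, len(hi)=1, max(lo)=36)
Step 4: insert 30 -> lo=[20, 30] hi=[36, 38] -> (len(lo)=2, len(hi)=2, max(lo)=30)
Step 5: insert 37 -> lo=[20, 30, 36] hi=[37, 38] -> (len(lo)=3, len(hi)=2, max(lo)=36)
Step 6: insert 10 -> lo=[10, 20, 30] hi=[36, 37, 38] -> (len(lo)=3, len(hi)=3, max(lo)=30)

Answer: (1,0,38) (1,1,36) (2,1,36) (2,2,30) (3,2,36) (3,3,30)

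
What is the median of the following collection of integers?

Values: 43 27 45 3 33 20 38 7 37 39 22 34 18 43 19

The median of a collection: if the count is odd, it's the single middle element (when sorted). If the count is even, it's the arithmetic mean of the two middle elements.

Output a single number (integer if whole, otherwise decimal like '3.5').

Step 1: insert 43 -> lo=[43] (size 1, max 43) hi=[] (size 0) -> median=43
Step 2: insert 27 -> lo=[27] (size 1, max 27) hi=[43] (size 1, min 43) -> median=35
Step 3: insert 45 -> lo=[27, 43] (size 2, max 43) hi=[45] (size 1, min 45) -> median=43
Step 4: insert 3 -> lo=[3, 27] (size 2, max 27) hi=[43, 45] (size 2, min 43) -> median=35
Step 5: insert 33 -> lo=[3, 27, 33] (size 3, max 33) hi=[43, 45] (size 2, min 43) -> median=33
Step 6: insert 20 -> lo=[3, 20, 27] (size 3, max 27) hi=[33, 43, 45] (size 3, min 33) -> median=30
Step 7: insert 38 -> lo=[3, 20, 27, 33] (size 4, max 33) hi=[38, 43, 45] (size 3, min 38) -> median=33
Step 8: insert 7 -> lo=[3, 7, 20, 27] (size 4, max 27) hi=[33, 38, 43, 45] (size 4, min 33) -> median=30
Step 9: insert 37 -> lo=[3, 7, 20, 27, 33] (size 5, max 33) hi=[37, 38, 43, 45] (size 4, min 37) -> median=33
Step 10: insert 39 -> lo=[3, 7, 20, 27, 33] (size 5, max 33) hi=[37, 38, 39, 43, 45] (size 5, min 37) -> median=35
Step 11: insert 22 -> lo=[3, 7, 20, 22, 27, 33] (size 6, max 33) hi=[37, 38, 39, 43, 45] (size 5, min 37) -> median=33
Step 12: insert 34 -> lo=[3, 7, 20, 22, 27, 33] (size 6, max 33) hi=[34, 37, 38, 39, 43, 45] (size 6, min 34) -> median=33.5
Step 13: insert 18 -> lo=[3, 7, 18, 20, 22, 27, 33] (size 7, max 33) hi=[34, 37, 38, 39, 43, 45] (size 6, min 34) -> median=33
Step 14: insert 43 -> lo=[3, 7, 18, 20, 22, 27, 33] (size 7, max 33) hi=[34, 37, 38, 39, 43, 43, 45] (size 7, min 34) -> median=33.5
Step 15: insert 19 -> lo=[3, 7, 18, 19, 20, 22, 27, 33] (size 8, max 33) hi=[34, 37, 38, 39, 43, 43, 45] (size 7, min 34) -> median=33

Answer: 33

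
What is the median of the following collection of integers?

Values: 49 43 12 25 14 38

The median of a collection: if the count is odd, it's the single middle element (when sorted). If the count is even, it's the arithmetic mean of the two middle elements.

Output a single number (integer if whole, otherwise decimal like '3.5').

Step 1: insert 49 -> lo=[49] (size 1, max 49) hi=[] (size 0) -> median=49
Step 2: insert 43 -> lo=[43] (size 1, max 43) hi=[49] (size 1, min 49) -> median=46
Step 3: insert 12 -> lo=[12, 43] (size 2, max 43) hi=[49] (size 1, min 49) -> median=43
Step 4: insert 25 -> lo=[12, 25] (size 2, max 25) hi=[43, 49] (size 2, min 43) -> median=34
Step 5: insert 14 -> lo=[12, 14, 25] (size 3, max 25) hi=[43, 49] (size 2, min 43) -> median=25
Step 6: insert 38 -> lo=[12, 14, 25] (size 3, max 25) hi=[38, 43, 49] (size 3, min 38) -> median=31.5

Answer: 31.5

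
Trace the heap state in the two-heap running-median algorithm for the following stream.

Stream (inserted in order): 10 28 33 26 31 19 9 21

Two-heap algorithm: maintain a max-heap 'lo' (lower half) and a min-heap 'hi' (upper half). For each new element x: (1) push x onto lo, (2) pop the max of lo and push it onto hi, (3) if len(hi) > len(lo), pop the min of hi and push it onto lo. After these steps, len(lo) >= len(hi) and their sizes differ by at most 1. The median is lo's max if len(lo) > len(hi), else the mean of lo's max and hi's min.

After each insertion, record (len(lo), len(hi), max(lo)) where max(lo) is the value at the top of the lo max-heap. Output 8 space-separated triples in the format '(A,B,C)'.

Step 1: insert 10 -> lo=[10] hi=[] -> (len(lo)=1, len(hi)=0, max(lo)=10)
Step 2: insert 28 -> lo=[10] hi=[28] -> (len(lo)=1, len(hi)=1, max(lo)=10)
Step 3: insert 33 -> lo=[10, 28] hi=[33] -> (len(lo)=2, len(hi)=1, max(lo)=28)
Step 4: insert 26 -> lo=[10, 26] hi=[28, 33] -> (len(lo)=2, len(hi)=2, max(lo)=26)
Step 5: insert 31 -> lo=[10, 26, 28] hi=[31, 33] -> (len(lo)=3, len(hi)=2, max(lo)=28)
Step 6: insert 19 -> lo=[10, 19, 26] hi=[28, 31, 33] -> (len(lo)=3, len(hi)=3, max(lo)=26)
Step 7: insert 9 -> lo=[9, 10, 19, 26] hi=[28, 31, 33] -> (len(lo)=4, len(hi)=3, max(lo)=26)
Step 8: insert 21 -> lo=[9, 10, 19, 21] hi=[26, 28, 31, 33] -> (len(lo)=4, len(hi)=4, max(lo)=21)

Answer: (1,0,10) (1,1,10) (2,1,28) (2,2,26) (3,2,28) (3,3,26) (4,3,26) (4,4,21)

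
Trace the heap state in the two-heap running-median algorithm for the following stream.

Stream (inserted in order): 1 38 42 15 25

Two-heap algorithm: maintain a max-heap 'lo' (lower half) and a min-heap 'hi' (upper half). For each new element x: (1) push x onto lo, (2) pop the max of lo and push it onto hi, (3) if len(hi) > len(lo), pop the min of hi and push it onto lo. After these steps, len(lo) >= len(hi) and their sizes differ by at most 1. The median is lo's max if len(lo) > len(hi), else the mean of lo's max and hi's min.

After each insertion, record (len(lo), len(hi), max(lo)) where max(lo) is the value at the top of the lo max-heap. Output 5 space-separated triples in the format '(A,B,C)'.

Answer: (1,0,1) (1,1,1) (2,1,38) (2,2,15) (3,2,25)

Derivation:
Step 1: insert 1 -> lo=[1] hi=[] -> (len(lo)=1, len(hi)=0, max(lo)=1)
Step 2: insert 38 -> lo=[1] hi=[38] -> (len(lo)=1, len(hi)=1, max(lo)=1)
Step 3: insert 42 -> lo=[1, 38] hi=[42] -> (len(lo)=2, len(hi)=1, max(lo)=38)
Step 4: insert 15 -> lo=[1, 15] hi=[38, 42] -> (len(lo)=2, len(hi)=2, max(lo)=15)
Step 5: insert 25 -> lo=[1, 15, 25] hi=[38, 42] -> (len(lo)=3, len(hi)=2, max(lo)=25)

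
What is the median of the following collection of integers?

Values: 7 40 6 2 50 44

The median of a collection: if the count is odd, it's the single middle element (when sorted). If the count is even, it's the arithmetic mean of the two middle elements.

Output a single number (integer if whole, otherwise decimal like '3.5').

Answer: 23.5

Derivation:
Step 1: insert 7 -> lo=[7] (size 1, max 7) hi=[] (size 0) -> median=7
Step 2: insert 40 -> lo=[7] (size 1, max 7) hi=[40] (size 1, min 40) -> median=23.5
Step 3: insert 6 -> lo=[6, 7] (size 2, max 7) hi=[40] (size 1, min 40) -> median=7
Step 4: insert 2 -> lo=[2, 6] (size 2, max 6) hi=[7, 40] (size 2, min 7) -> median=6.5
Step 5: insert 50 -> lo=[2, 6, 7] (size 3, max 7) hi=[40, 50] (size 2, min 40) -> median=7
Step 6: insert 44 -> lo=[2, 6, 7] (size 3, max 7) hi=[40, 44, 50] (size 3, min 40) -> median=23.5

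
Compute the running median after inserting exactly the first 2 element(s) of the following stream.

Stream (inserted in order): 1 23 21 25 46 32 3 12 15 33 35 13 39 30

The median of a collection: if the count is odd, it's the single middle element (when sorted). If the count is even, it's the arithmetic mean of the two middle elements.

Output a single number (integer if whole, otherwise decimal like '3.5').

Step 1: insert 1 -> lo=[1] (size 1, max 1) hi=[] (size 0) -> median=1
Step 2: insert 23 -> lo=[1] (size 1, max 1) hi=[23] (size 1, min 23) -> median=12

Answer: 12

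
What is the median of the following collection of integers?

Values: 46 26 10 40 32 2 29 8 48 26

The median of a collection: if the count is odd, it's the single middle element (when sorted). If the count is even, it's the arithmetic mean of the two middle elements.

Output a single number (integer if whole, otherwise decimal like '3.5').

Step 1: insert 46 -> lo=[46] (size 1, max 46) hi=[] (size 0) -> median=46
Step 2: insert 26 -> lo=[26] (size 1, max 26) hi=[46] (size 1, min 46) -> median=36
Step 3: insert 10 -> lo=[10, 26] (size 2, max 26) hi=[46] (size 1, min 46) -> median=26
Step 4: insert 40 -> lo=[10, 26] (size 2, max 26) hi=[40, 46] (size 2, min 40) -> median=33
Step 5: insert 32 -> lo=[10, 26, 32] (size 3, max 32) hi=[40, 46] (size 2, min 40) -> median=32
Step 6: insert 2 -> lo=[2, 10, 26] (size 3, max 26) hi=[32, 40, 46] (size 3, min 32) -> median=29
Step 7: insert 29 -> lo=[2, 10, 26, 29] (size 4, max 29) hi=[32, 40, 46] (size 3, min 32) -> median=29
Step 8: insert 8 -> lo=[2, 8, 10, 26] (size 4, max 26) hi=[29, 32, 40, 46] (size 4, min 29) -> median=27.5
Step 9: insert 48 -> lo=[2, 8, 10, 26, 29] (size 5, max 29) hi=[32, 40, 46, 48] (size 4, min 32) -> median=29
Step 10: insert 26 -> lo=[2, 8, 10, 26, 26] (size 5, max 26) hi=[29, 32, 40, 46, 48] (size 5, min 29) -> median=27.5

Answer: 27.5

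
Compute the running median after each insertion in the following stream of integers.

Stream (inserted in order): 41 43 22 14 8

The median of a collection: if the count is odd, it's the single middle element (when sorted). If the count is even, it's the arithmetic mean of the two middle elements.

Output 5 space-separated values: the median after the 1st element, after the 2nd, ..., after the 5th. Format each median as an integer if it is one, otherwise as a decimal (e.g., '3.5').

Answer: 41 42 41 31.5 22

Derivation:
Step 1: insert 41 -> lo=[41] (size 1, max 41) hi=[] (size 0) -> median=41
Step 2: insert 43 -> lo=[41] (size 1, max 41) hi=[43] (size 1, min 43) -> median=42
Step 3: insert 22 -> lo=[22, 41] (size 2, max 41) hi=[43] (size 1, min 43) -> median=41
Step 4: insert 14 -> lo=[14, 22] (size 2, max 22) hi=[41, 43] (size 2, min 41) -> median=31.5
Step 5: insert 8 -> lo=[8, 14, 22] (size 3, max 22) hi=[41, 43] (size 2, min 41) -> median=22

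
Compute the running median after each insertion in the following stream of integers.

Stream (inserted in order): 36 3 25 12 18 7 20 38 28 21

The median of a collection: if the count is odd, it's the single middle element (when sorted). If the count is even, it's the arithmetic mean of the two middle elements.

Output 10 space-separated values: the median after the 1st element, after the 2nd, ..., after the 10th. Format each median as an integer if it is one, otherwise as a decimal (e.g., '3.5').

Answer: 36 19.5 25 18.5 18 15 18 19 20 20.5

Derivation:
Step 1: insert 36 -> lo=[36] (size 1, max 36) hi=[] (size 0) -> median=36
Step 2: insert 3 -> lo=[3] (size 1, max 3) hi=[36] (size 1, min 36) -> median=19.5
Step 3: insert 25 -> lo=[3, 25] (size 2, max 25) hi=[36] (size 1, min 36) -> median=25
Step 4: insert 12 -> lo=[3, 12] (size 2, max 12) hi=[25, 36] (size 2, min 25) -> median=18.5
Step 5: insert 18 -> lo=[3, 12, 18] (size 3, max 18) hi=[25, 36] (size 2, min 25) -> median=18
Step 6: insert 7 -> lo=[3, 7, 12] (size 3, max 12) hi=[18, 25, 36] (size 3, min 18) -> median=15
Step 7: insert 20 -> lo=[3, 7, 12, 18] (size 4, max 18) hi=[20, 25, 36] (size 3, min 20) -> median=18
Step 8: insert 38 -> lo=[3, 7, 12, 18] (size 4, max 18) hi=[20, 25, 36, 38] (size 4, min 20) -> median=19
Step 9: insert 28 -> lo=[3, 7, 12, 18, 20] (size 5, max 20) hi=[25, 28, 36, 38] (size 4, min 25) -> median=20
Step 10: insert 21 -> lo=[3, 7, 12, 18, 20] (size 5, max 20) hi=[21, 25, 28, 36, 38] (size 5, min 21) -> median=20.5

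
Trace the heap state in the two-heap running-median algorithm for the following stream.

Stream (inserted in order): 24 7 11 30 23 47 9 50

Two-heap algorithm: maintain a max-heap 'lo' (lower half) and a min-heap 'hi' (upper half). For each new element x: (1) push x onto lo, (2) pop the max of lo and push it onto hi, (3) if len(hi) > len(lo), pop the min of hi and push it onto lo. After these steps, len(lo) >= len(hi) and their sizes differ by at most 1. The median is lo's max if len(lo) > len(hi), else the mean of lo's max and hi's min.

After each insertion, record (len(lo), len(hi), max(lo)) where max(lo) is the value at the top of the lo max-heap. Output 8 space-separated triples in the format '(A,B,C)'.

Answer: (1,0,24) (1,1,7) (2,1,11) (2,2,11) (3,2,23) (3,3,23) (4,3,23) (4,4,23)

Derivation:
Step 1: insert 24 -> lo=[24] hi=[] -> (len(lo)=1, len(hi)=0, max(lo)=24)
Step 2: insert 7 -> lo=[7] hi=[24] -> (len(lo)=1, len(hi)=1, max(lo)=7)
Step 3: insert 11 -> lo=[7, 11] hi=[24] -> (len(lo)=2, len(hi)=1, max(lo)=11)
Step 4: insert 30 -> lo=[7, 11] hi=[24, 30] -> (len(lo)=2, len(hi)=2, max(lo)=11)
Step 5: insert 23 -> lo=[7, 11, 23] hi=[24, 30] -> (len(lo)=3, len(hi)=2, max(lo)=23)
Step 6: insert 47 -> lo=[7, 11, 23] hi=[24, 30, 47] -> (len(lo)=3, len(hi)=3, max(lo)=23)
Step 7: insert 9 -> lo=[7, 9, 11, 23] hi=[24, 30, 47] -> (len(lo)=4, len(hi)=3, max(lo)=23)
Step 8: insert 50 -> lo=[7, 9, 11, 23] hi=[24, 30, 47, 50] -> (len(lo)=4, len(hi)=4, max(lo)=23)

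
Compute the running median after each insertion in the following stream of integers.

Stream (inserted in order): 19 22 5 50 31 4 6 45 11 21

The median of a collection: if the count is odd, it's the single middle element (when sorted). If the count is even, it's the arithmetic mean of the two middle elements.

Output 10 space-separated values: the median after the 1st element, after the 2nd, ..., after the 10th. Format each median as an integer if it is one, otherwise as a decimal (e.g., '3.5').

Step 1: insert 19 -> lo=[19] (size 1, max 19) hi=[] (size 0) -> median=19
Step 2: insert 22 -> lo=[19] (size 1, max 19) hi=[22] (size 1, min 22) -> median=20.5
Step 3: insert 5 -> lo=[5, 19] (size 2, max 19) hi=[22] (size 1, min 22) -> median=19
Step 4: insert 50 -> lo=[5, 19] (size 2, max 19) hi=[22, 50] (size 2, min 22) -> median=20.5
Step 5: insert 31 -> lo=[5, 19, 22] (size 3, max 22) hi=[31, 50] (size 2, min 31) -> median=22
Step 6: insert 4 -> lo=[4, 5, 19] (size 3, max 19) hi=[22, 31, 50] (size 3, min 22) -> median=20.5
Step 7: insert 6 -> lo=[4, 5, 6, 19] (size 4, max 19) hi=[22, 31, 50] (size 3, min 22) -> median=19
Step 8: insert 45 -> lo=[4, 5, 6, 19] (size 4, max 19) hi=[22, 31, 45, 50] (size 4, min 22) -> median=20.5
Step 9: insert 11 -> lo=[4, 5, 6, 11, 19] (size 5, max 19) hi=[22, 31, 45, 50] (size 4, min 22) -> median=19
Step 10: insert 21 -> lo=[4, 5, 6, 11, 19] (size 5, max 19) hi=[21, 22, 31, 45, 50] (size 5, min 21) -> median=20

Answer: 19 20.5 19 20.5 22 20.5 19 20.5 19 20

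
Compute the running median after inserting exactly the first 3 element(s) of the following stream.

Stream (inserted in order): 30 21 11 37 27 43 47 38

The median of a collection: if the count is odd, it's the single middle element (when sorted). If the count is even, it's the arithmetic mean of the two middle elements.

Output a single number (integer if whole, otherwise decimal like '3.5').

Step 1: insert 30 -> lo=[30] (size 1, max 30) hi=[] (size 0) -> median=30
Step 2: insert 21 -> lo=[21] (size 1, max 21) hi=[30] (size 1, min 30) -> median=25.5
Step 3: insert 11 -> lo=[11, 21] (size 2, max 21) hi=[30] (size 1, min 30) -> median=21

Answer: 21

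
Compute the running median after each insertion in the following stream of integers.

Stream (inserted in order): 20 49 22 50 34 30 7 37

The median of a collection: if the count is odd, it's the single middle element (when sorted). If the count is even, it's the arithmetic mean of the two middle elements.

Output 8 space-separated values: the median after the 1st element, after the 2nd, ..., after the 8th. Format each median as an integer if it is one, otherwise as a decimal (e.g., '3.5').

Step 1: insert 20 -> lo=[20] (size 1, max 20) hi=[] (size 0) -> median=20
Step 2: insert 49 -> lo=[20] (size 1, max 20) hi=[49] (size 1, min 49) -> median=34.5
Step 3: insert 22 -> lo=[20, 22] (size 2, max 22) hi=[49] (size 1, min 49) -> median=22
Step 4: insert 50 -> lo=[20, 22] (size 2, max 22) hi=[49, 50] (size 2, min 49) -> median=35.5
Step 5: insert 34 -> lo=[20, 22, 34] (size 3, max 34) hi=[49, 50] (size 2, min 49) -> median=34
Step 6: insert 30 -> lo=[20, 22, 30] (size 3, max 30) hi=[34, 49, 50] (size 3, min 34) -> median=32
Step 7: insert 7 -> lo=[7, 20, 22, 30] (size 4, max 30) hi=[34, 49, 50] (size 3, min 34) -> median=30
Step 8: insert 37 -> lo=[7, 20, 22, 30] (size 4, max 30) hi=[34, 37, 49, 50] (size 4, min 34) -> median=32

Answer: 20 34.5 22 35.5 34 32 30 32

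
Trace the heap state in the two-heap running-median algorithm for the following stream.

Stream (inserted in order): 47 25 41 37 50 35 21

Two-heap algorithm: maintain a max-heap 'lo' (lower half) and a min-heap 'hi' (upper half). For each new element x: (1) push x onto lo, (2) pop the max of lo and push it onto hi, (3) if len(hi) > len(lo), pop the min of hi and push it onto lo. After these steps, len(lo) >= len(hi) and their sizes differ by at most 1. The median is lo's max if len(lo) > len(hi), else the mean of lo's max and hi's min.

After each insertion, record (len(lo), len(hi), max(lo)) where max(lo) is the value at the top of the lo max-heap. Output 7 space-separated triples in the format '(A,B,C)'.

Answer: (1,0,47) (1,1,25) (2,1,41) (2,2,37) (3,2,41) (3,3,37) (4,3,37)

Derivation:
Step 1: insert 47 -> lo=[47] hi=[] -> (len(lo)=1, len(hi)=0, max(lo)=47)
Step 2: insert 25 -> lo=[25] hi=[47] -> (len(lo)=1, len(hi)=1, max(lo)=25)
Step 3: insert 41 -> lo=[25, 41] hi=[47] -> (len(lo)=2, len(hi)=1, max(lo)=41)
Step 4: insert 37 -> lo=[25, 37] hi=[41, 47] -> (len(lo)=2, len(hi)=2, max(lo)=37)
Step 5: insert 50 -> lo=[25, 37, 41] hi=[47, 50] -> (len(lo)=3, len(hi)=2, max(lo)=41)
Step 6: insert 35 -> lo=[25, 35, 37] hi=[41, 47, 50] -> (len(lo)=3, len(hi)=3, max(lo)=37)
Step 7: insert 21 -> lo=[21, 25, 35, 37] hi=[41, 47, 50] -> (len(lo)=4, len(hi)=3, max(lo)=37)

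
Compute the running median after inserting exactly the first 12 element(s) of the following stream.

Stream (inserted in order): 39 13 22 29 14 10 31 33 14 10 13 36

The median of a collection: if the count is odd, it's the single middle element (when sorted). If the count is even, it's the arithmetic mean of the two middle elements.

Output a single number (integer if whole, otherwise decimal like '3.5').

Answer: 18

Derivation:
Step 1: insert 39 -> lo=[39] (size 1, max 39) hi=[] (size 0) -> median=39
Step 2: insert 13 -> lo=[13] (size 1, max 13) hi=[39] (size 1, min 39) -> median=26
Step 3: insert 22 -> lo=[13, 22] (size 2, max 22) hi=[39] (size 1, min 39) -> median=22
Step 4: insert 29 -> lo=[13, 22] (size 2, max 22) hi=[29, 39] (size 2, min 29) -> median=25.5
Step 5: insert 14 -> lo=[13, 14, 22] (size 3, max 22) hi=[29, 39] (size 2, min 29) -> median=22
Step 6: insert 10 -> lo=[10, 13, 14] (size 3, max 14) hi=[22, 29, 39] (size 3, min 22) -> median=18
Step 7: insert 31 -> lo=[10, 13, 14, 22] (size 4, max 22) hi=[29, 31, 39] (size 3, min 29) -> median=22
Step 8: insert 33 -> lo=[10, 13, 14, 22] (size 4, max 22) hi=[29, 31, 33, 39] (size 4, min 29) -> median=25.5
Step 9: insert 14 -> lo=[10, 13, 14, 14, 22] (size 5, max 22) hi=[29, 31, 33, 39] (size 4, min 29) -> median=22
Step 10: insert 10 -> lo=[10, 10, 13, 14, 14] (size 5, max 14) hi=[22, 29, 31, 33, 39] (size 5, min 22) -> median=18
Step 11: insert 13 -> lo=[10, 10, 13, 13, 14, 14] (size 6, max 14) hi=[22, 29, 31, 33, 39] (size 5, min 22) -> median=14
Step 12: insert 36 -> lo=[10, 10, 13, 13, 14, 14] (size 6, max 14) hi=[22, 29, 31, 33, 36, 39] (size 6, min 22) -> median=18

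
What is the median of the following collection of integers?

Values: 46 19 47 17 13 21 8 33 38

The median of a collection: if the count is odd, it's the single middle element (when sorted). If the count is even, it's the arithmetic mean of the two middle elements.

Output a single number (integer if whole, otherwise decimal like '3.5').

Answer: 21

Derivation:
Step 1: insert 46 -> lo=[46] (size 1, max 46) hi=[] (size 0) -> median=46
Step 2: insert 19 -> lo=[19] (size 1, max 19) hi=[46] (size 1, min 46) -> median=32.5
Step 3: insert 47 -> lo=[19, 46] (size 2, max 46) hi=[47] (size 1, min 47) -> median=46
Step 4: insert 17 -> lo=[17, 19] (size 2, max 19) hi=[46, 47] (size 2, min 46) -> median=32.5
Step 5: insert 13 -> lo=[13, 17, 19] (size 3, max 19) hi=[46, 47] (size 2, min 46) -> median=19
Step 6: insert 21 -> lo=[13, 17, 19] (size 3, max 19) hi=[21, 46, 47] (size 3, min 21) -> median=20
Step 7: insert 8 -> lo=[8, 13, 17, 19] (size 4, max 19) hi=[21, 46, 47] (size 3, min 21) -> median=19
Step 8: insert 33 -> lo=[8, 13, 17, 19] (size 4, max 19) hi=[21, 33, 46, 47] (size 4, min 21) -> median=20
Step 9: insert 38 -> lo=[8, 13, 17, 19, 21] (size 5, max 21) hi=[33, 38, 46, 47] (size 4, min 33) -> median=21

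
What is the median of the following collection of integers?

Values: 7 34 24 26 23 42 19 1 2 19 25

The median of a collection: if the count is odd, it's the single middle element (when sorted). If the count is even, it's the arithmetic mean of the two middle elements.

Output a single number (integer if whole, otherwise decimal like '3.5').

Answer: 23

Derivation:
Step 1: insert 7 -> lo=[7] (size 1, max 7) hi=[] (size 0) -> median=7
Step 2: insert 34 -> lo=[7] (size 1, max 7) hi=[34] (size 1, min 34) -> median=20.5
Step 3: insert 24 -> lo=[7, 24] (size 2, max 24) hi=[34] (size 1, min 34) -> median=24
Step 4: insert 26 -> lo=[7, 24] (size 2, max 24) hi=[26, 34] (size 2, min 26) -> median=25
Step 5: insert 23 -> lo=[7, 23, 24] (size 3, max 24) hi=[26, 34] (size 2, min 26) -> median=24
Step 6: insert 42 -> lo=[7, 23, 24] (size 3, max 24) hi=[26, 34, 42] (size 3, min 26) -> median=25
Step 7: insert 19 -> lo=[7, 19, 23, 24] (size 4, max 24) hi=[26, 34, 42] (size 3, min 26) -> median=24
Step 8: insert 1 -> lo=[1, 7, 19, 23] (size 4, max 23) hi=[24, 26, 34, 42] (size 4, min 24) -> median=23.5
Step 9: insert 2 -> lo=[1, 2, 7, 19, 23] (size 5, max 23) hi=[24, 26, 34, 42] (size 4, min 24) -> median=23
Step 10: insert 19 -> lo=[1, 2, 7, 19, 19] (size 5, max 19) hi=[23, 24, 26, 34, 42] (size 5, min 23) -> median=21
Step 11: insert 25 -> lo=[1, 2, 7, 19, 19, 23] (size 6, max 23) hi=[24, 25, 26, 34, 42] (size 5, min 24) -> median=23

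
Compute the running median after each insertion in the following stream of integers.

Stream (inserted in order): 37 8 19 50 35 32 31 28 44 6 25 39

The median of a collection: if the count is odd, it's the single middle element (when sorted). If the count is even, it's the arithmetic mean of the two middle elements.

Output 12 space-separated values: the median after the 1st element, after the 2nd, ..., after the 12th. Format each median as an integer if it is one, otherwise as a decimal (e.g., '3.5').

Answer: 37 22.5 19 28 35 33.5 32 31.5 32 31.5 31 31.5

Derivation:
Step 1: insert 37 -> lo=[37] (size 1, max 37) hi=[] (size 0) -> median=37
Step 2: insert 8 -> lo=[8] (size 1, max 8) hi=[37] (size 1, min 37) -> median=22.5
Step 3: insert 19 -> lo=[8, 19] (size 2, max 19) hi=[37] (size 1, min 37) -> median=19
Step 4: insert 50 -> lo=[8, 19] (size 2, max 19) hi=[37, 50] (size 2, min 37) -> median=28
Step 5: insert 35 -> lo=[8, 19, 35] (size 3, max 35) hi=[37, 50] (size 2, min 37) -> median=35
Step 6: insert 32 -> lo=[8, 19, 32] (size 3, max 32) hi=[35, 37, 50] (size 3, min 35) -> median=33.5
Step 7: insert 31 -> lo=[8, 19, 31, 32] (size 4, max 32) hi=[35, 37, 50] (size 3, min 35) -> median=32
Step 8: insert 28 -> lo=[8, 19, 28, 31] (size 4, max 31) hi=[32, 35, 37, 50] (size 4, min 32) -> median=31.5
Step 9: insert 44 -> lo=[8, 19, 28, 31, 32] (size 5, max 32) hi=[35, 37, 44, 50] (size 4, min 35) -> median=32
Step 10: insert 6 -> lo=[6, 8, 19, 28, 31] (size 5, max 31) hi=[32, 35, 37, 44, 50] (size 5, min 32) -> median=31.5
Step 11: insert 25 -> lo=[6, 8, 19, 25, 28, 31] (size 6, max 31) hi=[32, 35, 37, 44, 50] (size 5, min 32) -> median=31
Step 12: insert 39 -> lo=[6, 8, 19, 25, 28, 31] (size 6, max 31) hi=[32, 35, 37, 39, 44, 50] (size 6, min 32) -> median=31.5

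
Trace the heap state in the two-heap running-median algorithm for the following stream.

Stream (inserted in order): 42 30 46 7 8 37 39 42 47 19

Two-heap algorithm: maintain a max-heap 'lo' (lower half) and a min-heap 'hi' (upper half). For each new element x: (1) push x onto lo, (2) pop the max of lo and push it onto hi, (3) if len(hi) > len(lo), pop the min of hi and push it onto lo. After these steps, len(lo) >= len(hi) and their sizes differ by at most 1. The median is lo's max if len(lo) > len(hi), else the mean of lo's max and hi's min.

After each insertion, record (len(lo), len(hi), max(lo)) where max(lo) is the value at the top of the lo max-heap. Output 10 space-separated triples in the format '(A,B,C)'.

Step 1: insert 42 -> lo=[42] hi=[] -> (len(lo)=1, len(hi)=0, max(lo)=42)
Step 2: insert 30 -> lo=[30] hi=[42] -> (len(lo)=1, len(hi)=1, max(lo)=30)
Step 3: insert 46 -> lo=[30, 42] hi=[46] -> (len(lo)=2, len(hi)=1, max(lo)=42)
Step 4: insert 7 -> lo=[7, 30] hi=[42, 46] -> (len(lo)=2, len(hi)=2, max(lo)=30)
Step 5: insert 8 -> lo=[7, 8, 30] hi=[42, 46] -> (len(lo)=3, len(hi)=2, max(lo)=30)
Step 6: insert 37 -> lo=[7, 8, 30] hi=[37, 42, 46] -> (len(lo)=3, len(hi)=3, max(lo)=30)
Step 7: insert 39 -> lo=[7, 8, 30, 37] hi=[39, 42, 46] -> (len(lo)=4, len(hi)=3, max(lo)=37)
Step 8: insert 42 -> lo=[7, 8, 30, 37] hi=[39, 42, 42, 46] -> (len(lo)=4, len(hi)=4, max(lo)=37)
Step 9: insert 47 -> lo=[7, 8, 30, 37, 39] hi=[42, 42, 46, 47] -> (len(lo)=5, len(hi)=4, max(lo)=39)
Step 10: insert 19 -> lo=[7, 8, 19, 30, 37] hi=[39, 42, 42, 46, 47] -> (len(lo)=5, len(hi)=5, max(lo)=37)

Answer: (1,0,42) (1,1,30) (2,1,42) (2,2,30) (3,2,30) (3,3,30) (4,3,37) (4,4,37) (5,4,39) (5,5,37)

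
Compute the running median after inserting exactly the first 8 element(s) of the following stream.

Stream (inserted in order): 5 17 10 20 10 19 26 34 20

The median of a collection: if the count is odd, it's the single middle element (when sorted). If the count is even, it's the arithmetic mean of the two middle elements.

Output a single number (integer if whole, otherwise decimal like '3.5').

Answer: 18

Derivation:
Step 1: insert 5 -> lo=[5] (size 1, max 5) hi=[] (size 0) -> median=5
Step 2: insert 17 -> lo=[5] (size 1, max 5) hi=[17] (size 1, min 17) -> median=11
Step 3: insert 10 -> lo=[5, 10] (size 2, max 10) hi=[17] (size 1, min 17) -> median=10
Step 4: insert 20 -> lo=[5, 10] (size 2, max 10) hi=[17, 20] (size 2, min 17) -> median=13.5
Step 5: insert 10 -> lo=[5, 10, 10] (size 3, max 10) hi=[17, 20] (size 2, min 17) -> median=10
Step 6: insert 19 -> lo=[5, 10, 10] (size 3, max 10) hi=[17, 19, 20] (size 3, min 17) -> median=13.5
Step 7: insert 26 -> lo=[5, 10, 10, 17] (size 4, max 17) hi=[19, 20, 26] (size 3, min 19) -> median=17
Step 8: insert 34 -> lo=[5, 10, 10, 17] (size 4, max 17) hi=[19, 20, 26, 34] (size 4, min 19) -> median=18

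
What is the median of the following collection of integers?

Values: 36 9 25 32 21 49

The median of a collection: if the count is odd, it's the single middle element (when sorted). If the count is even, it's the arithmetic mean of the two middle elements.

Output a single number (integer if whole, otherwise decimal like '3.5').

Answer: 28.5

Derivation:
Step 1: insert 36 -> lo=[36] (size 1, max 36) hi=[] (size 0) -> median=36
Step 2: insert 9 -> lo=[9] (size 1, max 9) hi=[36] (size 1, min 36) -> median=22.5
Step 3: insert 25 -> lo=[9, 25] (size 2, max 25) hi=[36] (size 1, min 36) -> median=25
Step 4: insert 32 -> lo=[9, 25] (size 2, max 25) hi=[32, 36] (size 2, min 32) -> median=28.5
Step 5: insert 21 -> lo=[9, 21, 25] (size 3, max 25) hi=[32, 36] (size 2, min 32) -> median=25
Step 6: insert 49 -> lo=[9, 21, 25] (size 3, max 25) hi=[32, 36, 49] (size 3, min 32) -> median=28.5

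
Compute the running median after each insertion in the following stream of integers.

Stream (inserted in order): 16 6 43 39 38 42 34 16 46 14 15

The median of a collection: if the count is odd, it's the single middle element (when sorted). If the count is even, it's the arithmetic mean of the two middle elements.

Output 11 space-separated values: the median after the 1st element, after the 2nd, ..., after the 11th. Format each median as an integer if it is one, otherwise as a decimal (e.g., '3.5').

Answer: 16 11 16 27.5 38 38.5 38 36 38 36 34

Derivation:
Step 1: insert 16 -> lo=[16] (size 1, max 16) hi=[] (size 0) -> median=16
Step 2: insert 6 -> lo=[6] (size 1, max 6) hi=[16] (size 1, min 16) -> median=11
Step 3: insert 43 -> lo=[6, 16] (size 2, max 16) hi=[43] (size 1, min 43) -> median=16
Step 4: insert 39 -> lo=[6, 16] (size 2, max 16) hi=[39, 43] (size 2, min 39) -> median=27.5
Step 5: insert 38 -> lo=[6, 16, 38] (size 3, max 38) hi=[39, 43] (size 2, min 39) -> median=38
Step 6: insert 42 -> lo=[6, 16, 38] (size 3, max 38) hi=[39, 42, 43] (size 3, min 39) -> median=38.5
Step 7: insert 34 -> lo=[6, 16, 34, 38] (size 4, max 38) hi=[39, 42, 43] (size 3, min 39) -> median=38
Step 8: insert 16 -> lo=[6, 16, 16, 34] (size 4, max 34) hi=[38, 39, 42, 43] (size 4, min 38) -> median=36
Step 9: insert 46 -> lo=[6, 16, 16, 34, 38] (size 5, max 38) hi=[39, 42, 43, 46] (size 4, min 39) -> median=38
Step 10: insert 14 -> lo=[6, 14, 16, 16, 34] (size 5, max 34) hi=[38, 39, 42, 43, 46] (size 5, min 38) -> median=36
Step 11: insert 15 -> lo=[6, 14, 15, 16, 16, 34] (size 6, max 34) hi=[38, 39, 42, 43, 46] (size 5, min 38) -> median=34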